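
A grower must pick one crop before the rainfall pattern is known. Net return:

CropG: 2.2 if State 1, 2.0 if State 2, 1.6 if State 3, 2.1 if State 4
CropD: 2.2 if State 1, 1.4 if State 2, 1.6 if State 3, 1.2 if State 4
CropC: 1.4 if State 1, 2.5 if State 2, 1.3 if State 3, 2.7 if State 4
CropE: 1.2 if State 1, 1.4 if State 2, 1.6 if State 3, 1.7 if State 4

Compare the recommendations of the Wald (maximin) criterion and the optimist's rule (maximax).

maximin → CropG; maximax → CropC (disagree)

Row minima: CropG=1.6, CropD=1.2, CropC=1.3, CropE=1.2
Best worst-case = 1.6 → CropG.
Row maxima: CropG=2.2, CropD=2.2, CropC=2.7, CropE=1.7
Best best-case = 2.7 → CropC.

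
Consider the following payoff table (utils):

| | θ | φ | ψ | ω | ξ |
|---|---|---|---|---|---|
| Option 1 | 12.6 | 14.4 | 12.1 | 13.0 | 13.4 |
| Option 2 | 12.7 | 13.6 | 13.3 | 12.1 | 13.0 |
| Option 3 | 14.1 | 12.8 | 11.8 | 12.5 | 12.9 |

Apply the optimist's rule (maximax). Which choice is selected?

Row maxima: Option 1=14.4, Option 2=13.6, Option 3=14.1
Best best-case = 14.4 → Option 1.

Option 1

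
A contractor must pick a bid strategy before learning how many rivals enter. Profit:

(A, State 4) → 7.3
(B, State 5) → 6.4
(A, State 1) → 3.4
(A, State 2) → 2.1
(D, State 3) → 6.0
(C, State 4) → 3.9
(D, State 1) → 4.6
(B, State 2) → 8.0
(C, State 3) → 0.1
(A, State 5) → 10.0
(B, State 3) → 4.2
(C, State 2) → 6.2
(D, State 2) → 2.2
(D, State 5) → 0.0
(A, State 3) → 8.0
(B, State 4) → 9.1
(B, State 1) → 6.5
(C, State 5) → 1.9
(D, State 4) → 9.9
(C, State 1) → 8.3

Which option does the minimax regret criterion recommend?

B

Column bests: State 1=8.3, State 2=8.0, State 3=8.0, State 4=9.9, State 5=10.0.
A regrets: 4.9, 5.9, 0.0, 2.6, 0.0 → max 5.9
B regrets: 1.8, 0.0, 3.8, 0.8, 3.6 → max 3.8
C regrets: 0.0, 1.8, 7.9, 6.0, 8.1 → max 8.1
D regrets: 3.7, 5.8, 2.0, 0.0, 10.0 → max 10.0
Smallest max regret = 3.8 → B.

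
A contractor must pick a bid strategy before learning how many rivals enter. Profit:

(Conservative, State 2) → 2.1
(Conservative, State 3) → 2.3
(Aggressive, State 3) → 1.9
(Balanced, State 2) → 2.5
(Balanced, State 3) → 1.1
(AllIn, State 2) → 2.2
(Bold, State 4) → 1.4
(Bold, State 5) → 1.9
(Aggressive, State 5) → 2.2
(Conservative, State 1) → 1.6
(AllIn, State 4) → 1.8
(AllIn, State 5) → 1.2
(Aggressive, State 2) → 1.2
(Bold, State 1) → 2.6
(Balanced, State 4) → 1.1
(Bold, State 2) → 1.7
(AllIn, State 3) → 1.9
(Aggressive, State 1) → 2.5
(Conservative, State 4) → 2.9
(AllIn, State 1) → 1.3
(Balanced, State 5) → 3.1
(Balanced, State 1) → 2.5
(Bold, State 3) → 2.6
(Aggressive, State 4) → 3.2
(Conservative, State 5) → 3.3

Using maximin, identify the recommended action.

Conservative

Row minima: Conservative=1.6, Balanced=1.1, Aggressive=1.2, Bold=1.4, AllIn=1.2
Best worst-case = 1.6 → Conservative.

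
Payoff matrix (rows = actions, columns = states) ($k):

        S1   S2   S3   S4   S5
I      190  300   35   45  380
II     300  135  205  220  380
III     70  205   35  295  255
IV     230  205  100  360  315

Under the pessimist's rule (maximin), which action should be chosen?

II

Row minima: I=35, II=135, III=35, IV=100
Best worst-case = 135 → II.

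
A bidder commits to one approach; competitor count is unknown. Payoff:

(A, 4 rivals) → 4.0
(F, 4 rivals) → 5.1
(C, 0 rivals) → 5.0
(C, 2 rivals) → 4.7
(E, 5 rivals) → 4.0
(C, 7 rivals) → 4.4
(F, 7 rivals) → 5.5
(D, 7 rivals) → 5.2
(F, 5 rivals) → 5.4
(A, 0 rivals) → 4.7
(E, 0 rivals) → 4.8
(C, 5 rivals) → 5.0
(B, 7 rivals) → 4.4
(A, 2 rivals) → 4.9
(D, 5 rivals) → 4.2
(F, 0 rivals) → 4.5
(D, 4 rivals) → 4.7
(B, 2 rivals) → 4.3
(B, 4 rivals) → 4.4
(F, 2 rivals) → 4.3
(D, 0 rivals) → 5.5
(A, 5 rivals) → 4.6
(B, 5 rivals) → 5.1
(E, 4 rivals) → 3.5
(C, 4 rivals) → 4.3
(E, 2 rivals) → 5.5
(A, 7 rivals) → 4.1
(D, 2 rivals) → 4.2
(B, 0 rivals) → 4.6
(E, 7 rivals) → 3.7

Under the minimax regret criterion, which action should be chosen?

C

Column bests: 0 rivals=5.5, 2 rivals=5.5, 4 rivals=5.1, 5 rivals=5.4, 7 rivals=5.5.
A regrets: 0.8, 0.6, 1.1, 0.8, 1.4 → max 1.4
B regrets: 0.9, 1.2, 0.7, 0.3, 1.1 → max 1.2
C regrets: 0.5, 0.8, 0.8, 0.4, 1.1 → max 1.1
D regrets: 0.0, 1.3, 0.4, 1.2, 0.3 → max 1.3
E regrets: 0.7, 0.0, 1.6, 1.4, 1.8 → max 1.8
F regrets: 1.0, 1.2, 0.0, 0.0, 0.0 → max 1.2
Smallest max regret = 1.1 → C.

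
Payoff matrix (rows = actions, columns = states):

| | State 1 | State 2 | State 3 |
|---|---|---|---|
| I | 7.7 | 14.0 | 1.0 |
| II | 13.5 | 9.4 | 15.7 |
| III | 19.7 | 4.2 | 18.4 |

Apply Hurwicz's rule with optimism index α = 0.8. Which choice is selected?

III

I: 0.8·14.0 + 0.2·1.0 = 11.4
II: 0.8·15.7 + 0.2·9.4 = 14.44
III: 0.8·19.7 + 0.2·4.2 = 16.6
Highest Hurwicz score = 16.6 → III.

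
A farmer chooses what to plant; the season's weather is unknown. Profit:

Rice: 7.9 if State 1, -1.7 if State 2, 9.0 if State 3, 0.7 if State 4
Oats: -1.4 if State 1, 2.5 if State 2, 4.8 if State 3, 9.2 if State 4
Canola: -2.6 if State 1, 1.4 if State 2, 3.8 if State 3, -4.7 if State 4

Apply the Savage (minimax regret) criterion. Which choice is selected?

Column bests: State 1=7.9, State 2=2.5, State 3=9.0, State 4=9.2.
Rice regrets: 0.0, 4.2, 0.0, 8.5 → max 8.5
Oats regrets: 9.3, 0.0, 4.2, 0.0 → max 9.3
Canola regrets: 10.5, 1.1, 5.2, 13.9 → max 13.9
Smallest max regret = 8.5 → Rice.

Rice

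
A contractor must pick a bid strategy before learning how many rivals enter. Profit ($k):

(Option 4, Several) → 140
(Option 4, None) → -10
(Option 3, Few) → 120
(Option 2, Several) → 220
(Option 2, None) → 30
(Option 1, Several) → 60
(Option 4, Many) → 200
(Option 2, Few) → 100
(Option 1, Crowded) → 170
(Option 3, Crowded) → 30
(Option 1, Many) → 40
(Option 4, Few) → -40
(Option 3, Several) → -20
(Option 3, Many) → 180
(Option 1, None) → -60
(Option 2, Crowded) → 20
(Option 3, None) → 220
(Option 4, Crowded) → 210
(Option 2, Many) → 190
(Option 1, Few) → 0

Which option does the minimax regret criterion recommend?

Option 2

Column bests: None=220, Few=120, Several=220, Many=200, Crowded=210.
Option 1 regrets: 280, 120, 160, 160, 40 → max 280
Option 2 regrets: 190, 20, 0, 10, 190 → max 190
Option 3 regrets: 0, 0, 240, 20, 180 → max 240
Option 4 regrets: 230, 160, 80, 0, 0 → max 230
Smallest max regret = 190 → Option 2.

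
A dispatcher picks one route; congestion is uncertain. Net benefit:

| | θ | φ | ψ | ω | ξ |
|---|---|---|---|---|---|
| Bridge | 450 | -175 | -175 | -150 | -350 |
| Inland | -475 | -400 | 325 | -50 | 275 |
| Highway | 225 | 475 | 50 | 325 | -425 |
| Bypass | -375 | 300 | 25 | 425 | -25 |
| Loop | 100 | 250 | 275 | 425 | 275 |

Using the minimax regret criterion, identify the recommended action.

Column bests: θ=450, φ=475, ψ=325, ω=425, ξ=275.
Bridge regrets: 0, 650, 500, 575, 625 → max 650
Inland regrets: 925, 875, 0, 475, 0 → max 925
Highway regrets: 225, 0, 275, 100, 700 → max 700
Bypass regrets: 825, 175, 300, 0, 300 → max 825
Loop regrets: 350, 225, 50, 0, 0 → max 350
Smallest max regret = 350 → Loop.

Loop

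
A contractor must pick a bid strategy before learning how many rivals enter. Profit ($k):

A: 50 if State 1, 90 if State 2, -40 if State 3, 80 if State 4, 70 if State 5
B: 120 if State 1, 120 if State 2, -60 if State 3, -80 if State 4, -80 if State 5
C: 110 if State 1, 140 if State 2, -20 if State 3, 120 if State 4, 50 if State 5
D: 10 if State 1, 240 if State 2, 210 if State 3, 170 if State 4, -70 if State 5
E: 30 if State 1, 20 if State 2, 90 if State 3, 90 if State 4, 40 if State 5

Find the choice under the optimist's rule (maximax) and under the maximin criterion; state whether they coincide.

maximax → D; maximin → E (disagree)

Row maxima: A=90, B=120, C=140, D=240, E=90
Best best-case = 240 → D.
Row minima: A=-40, B=-80, C=-20, D=-70, E=20
Best worst-case = 20 → E.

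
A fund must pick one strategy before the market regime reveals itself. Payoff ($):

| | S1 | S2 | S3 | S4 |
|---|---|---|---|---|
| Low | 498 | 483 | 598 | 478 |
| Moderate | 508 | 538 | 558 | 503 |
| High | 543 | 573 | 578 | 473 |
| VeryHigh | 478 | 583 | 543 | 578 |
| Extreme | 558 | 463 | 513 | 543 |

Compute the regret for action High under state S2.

10

Best payoff under S2 is 583.
Regret = 583 − 573 = 10.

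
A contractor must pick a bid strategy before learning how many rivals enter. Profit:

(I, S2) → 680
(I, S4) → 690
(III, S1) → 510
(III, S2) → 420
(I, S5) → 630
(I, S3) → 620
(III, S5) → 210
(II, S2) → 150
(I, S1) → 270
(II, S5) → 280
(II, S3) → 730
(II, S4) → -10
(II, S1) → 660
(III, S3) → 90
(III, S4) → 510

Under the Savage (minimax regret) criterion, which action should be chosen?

I

Column bests: S1=660, S2=680, S3=730, S4=690, S5=630.
I regrets: 390, 0, 110, 0, 0 → max 390
II regrets: 0, 530, 0, 700, 350 → max 700
III regrets: 150, 260, 640, 180, 420 → max 640
Smallest max regret = 390 → I.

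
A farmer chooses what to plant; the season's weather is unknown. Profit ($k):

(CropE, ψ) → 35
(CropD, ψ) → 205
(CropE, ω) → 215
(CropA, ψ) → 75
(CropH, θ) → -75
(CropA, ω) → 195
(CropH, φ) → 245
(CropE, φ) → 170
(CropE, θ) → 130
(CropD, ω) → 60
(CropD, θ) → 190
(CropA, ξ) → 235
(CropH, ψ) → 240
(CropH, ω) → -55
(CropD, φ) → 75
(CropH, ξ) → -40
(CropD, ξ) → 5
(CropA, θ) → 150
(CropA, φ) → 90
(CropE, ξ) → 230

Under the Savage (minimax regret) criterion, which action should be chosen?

Column bests: θ=190, φ=245, ψ=240, ω=215, ξ=235.
CropE regrets: 60, 75, 205, 0, 5 → max 205
CropH regrets: 265, 0, 0, 270, 275 → max 275
CropA regrets: 40, 155, 165, 20, 0 → max 165
CropD regrets: 0, 170, 35, 155, 230 → max 230
Smallest max regret = 165 → CropA.

CropA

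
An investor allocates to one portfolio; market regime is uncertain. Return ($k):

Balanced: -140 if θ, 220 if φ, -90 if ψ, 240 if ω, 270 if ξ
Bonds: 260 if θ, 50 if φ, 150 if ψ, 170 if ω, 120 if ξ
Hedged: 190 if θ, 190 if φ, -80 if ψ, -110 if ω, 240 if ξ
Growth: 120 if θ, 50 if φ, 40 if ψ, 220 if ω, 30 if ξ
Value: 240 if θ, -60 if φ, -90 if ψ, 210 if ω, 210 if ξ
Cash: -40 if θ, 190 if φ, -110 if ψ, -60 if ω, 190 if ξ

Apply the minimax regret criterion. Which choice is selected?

Bonds

Column bests: θ=260, φ=220, ψ=150, ω=240, ξ=270.
Balanced regrets: 400, 0, 240, 0, 0 → max 400
Bonds regrets: 0, 170, 0, 70, 150 → max 170
Hedged regrets: 70, 30, 230, 350, 30 → max 350
Growth regrets: 140, 170, 110, 20, 240 → max 240
Value regrets: 20, 280, 240, 30, 60 → max 280
Cash regrets: 300, 30, 260, 300, 80 → max 300
Smallest max regret = 170 → Bonds.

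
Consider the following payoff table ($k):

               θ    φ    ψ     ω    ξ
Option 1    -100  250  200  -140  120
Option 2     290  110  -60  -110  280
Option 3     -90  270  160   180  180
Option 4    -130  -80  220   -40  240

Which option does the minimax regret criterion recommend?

Column bests: θ=290, φ=270, ψ=220, ω=180, ξ=280.
Option 1 regrets: 390, 20, 20, 320, 160 → max 390
Option 2 regrets: 0, 160, 280, 290, 0 → max 290
Option 3 regrets: 380, 0, 60, 0, 100 → max 380
Option 4 regrets: 420, 350, 0, 220, 40 → max 420
Smallest max regret = 290 → Option 2.

Option 2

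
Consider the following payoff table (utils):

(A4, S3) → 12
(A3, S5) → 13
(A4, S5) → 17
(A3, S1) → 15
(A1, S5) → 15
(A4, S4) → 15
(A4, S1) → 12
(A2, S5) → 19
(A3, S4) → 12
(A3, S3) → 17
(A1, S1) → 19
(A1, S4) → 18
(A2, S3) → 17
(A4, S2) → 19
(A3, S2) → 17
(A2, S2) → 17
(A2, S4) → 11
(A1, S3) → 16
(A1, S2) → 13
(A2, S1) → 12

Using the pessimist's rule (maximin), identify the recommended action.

Row minima: A1=13, A2=11, A3=12, A4=12
Best worst-case = 13 → A1.

A1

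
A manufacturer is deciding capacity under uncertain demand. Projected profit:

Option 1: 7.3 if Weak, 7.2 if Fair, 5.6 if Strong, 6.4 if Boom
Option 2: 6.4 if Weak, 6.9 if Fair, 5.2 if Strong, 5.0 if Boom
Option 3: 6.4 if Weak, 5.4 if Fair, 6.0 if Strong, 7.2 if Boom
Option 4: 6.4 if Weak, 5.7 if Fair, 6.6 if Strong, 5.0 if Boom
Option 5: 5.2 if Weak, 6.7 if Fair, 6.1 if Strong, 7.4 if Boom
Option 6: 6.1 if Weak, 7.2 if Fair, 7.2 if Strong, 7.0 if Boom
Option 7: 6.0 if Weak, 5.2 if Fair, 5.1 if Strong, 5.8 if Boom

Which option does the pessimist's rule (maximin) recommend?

Row minima: Option 1=5.6, Option 2=5.0, Option 3=5.4, Option 4=5.0, Option 5=5.2, Option 6=6.1, Option 7=5.1
Best worst-case = 6.1 → Option 6.

Option 6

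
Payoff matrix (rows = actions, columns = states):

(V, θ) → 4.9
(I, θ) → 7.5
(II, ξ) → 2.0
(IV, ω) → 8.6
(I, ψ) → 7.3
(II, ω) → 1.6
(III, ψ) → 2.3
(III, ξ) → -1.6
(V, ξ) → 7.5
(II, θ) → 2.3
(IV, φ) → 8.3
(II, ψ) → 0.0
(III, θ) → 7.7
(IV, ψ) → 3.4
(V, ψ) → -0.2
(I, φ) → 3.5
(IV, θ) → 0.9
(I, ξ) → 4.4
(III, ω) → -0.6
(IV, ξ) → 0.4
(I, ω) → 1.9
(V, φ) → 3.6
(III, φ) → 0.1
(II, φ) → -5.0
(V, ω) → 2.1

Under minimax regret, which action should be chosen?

I

Column bests: θ=7.7, φ=8.3, ψ=7.3, ω=8.6, ξ=7.5.
I regrets: 0.2, 4.8, 0.0, 6.7, 3.1 → max 6.7
II regrets: 5.4, 13.3, 7.3, 7.0, 5.5 → max 13.3
III regrets: 0.0, 8.2, 5.0, 9.2, 9.1 → max 9.2
IV regrets: 6.8, 0.0, 3.9, 0.0, 7.1 → max 7.1
V regrets: 2.8, 4.7, 7.5, 6.5, 0.0 → max 7.5
Smallest max regret = 6.7 → I.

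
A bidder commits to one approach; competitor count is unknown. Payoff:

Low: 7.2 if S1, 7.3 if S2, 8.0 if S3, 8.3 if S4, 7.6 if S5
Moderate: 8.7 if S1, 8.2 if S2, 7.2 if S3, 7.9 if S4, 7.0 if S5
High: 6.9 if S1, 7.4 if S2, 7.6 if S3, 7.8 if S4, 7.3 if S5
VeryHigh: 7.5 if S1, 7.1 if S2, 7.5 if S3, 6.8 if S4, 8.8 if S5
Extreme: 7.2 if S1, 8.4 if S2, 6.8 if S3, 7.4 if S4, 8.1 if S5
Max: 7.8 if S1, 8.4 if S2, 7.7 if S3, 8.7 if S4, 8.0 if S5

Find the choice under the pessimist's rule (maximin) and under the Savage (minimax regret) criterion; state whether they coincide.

Row minima: Low=7.2, Moderate=7.0, High=6.9, VeryHigh=6.8, Extreme=6.8, Max=7.7
Best worst-case = 7.7 → Max.
Column bests: S1=8.7, S2=8.4, S3=8.0, S4=8.7, S5=8.8.
Low regrets: 1.5, 1.1, 0.0, 0.4, 1.2 → max 1.5
Moderate regrets: 0.0, 0.2, 0.8, 0.8, 1.8 → max 1.8
High regrets: 1.8, 1.0, 0.4, 0.9, 1.5 → max 1.8
VeryHigh regrets: 1.2, 1.3, 0.5, 1.9, 0.0 → max 1.9
Extreme regrets: 1.5, 0.0, 1.2, 1.3, 0.7 → max 1.5
Max regrets: 0.9, 0.0, 0.3, 0.0, 0.8 → max 0.9
Smallest max regret = 0.9 → Max.

maximin → Max; minimax regret → Max (agree)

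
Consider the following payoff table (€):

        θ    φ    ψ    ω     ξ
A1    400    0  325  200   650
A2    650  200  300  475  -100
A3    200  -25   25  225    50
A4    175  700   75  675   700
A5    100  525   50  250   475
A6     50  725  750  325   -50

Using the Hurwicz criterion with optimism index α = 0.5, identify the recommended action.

A1: 0.5·650 + 0.5·0 = 325
A2: 0.5·650 + 0.5·(-100) = 275
A3: 0.5·225 + 0.5·(-25) = 100
A4: 0.5·700 + 0.5·75 = 387.5
A5: 0.5·525 + 0.5·50 = 287.5
A6: 0.5·750 + 0.5·(-50) = 350
Highest Hurwicz score = 387.5 → A4.

A4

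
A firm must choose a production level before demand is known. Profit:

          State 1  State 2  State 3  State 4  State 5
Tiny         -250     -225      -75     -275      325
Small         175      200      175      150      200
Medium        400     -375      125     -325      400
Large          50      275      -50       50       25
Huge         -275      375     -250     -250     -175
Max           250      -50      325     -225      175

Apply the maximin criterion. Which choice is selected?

Row minima: Tiny=-275, Small=150, Medium=-375, Large=-50, Huge=-275, Max=-225
Best worst-case = 150 → Small.

Small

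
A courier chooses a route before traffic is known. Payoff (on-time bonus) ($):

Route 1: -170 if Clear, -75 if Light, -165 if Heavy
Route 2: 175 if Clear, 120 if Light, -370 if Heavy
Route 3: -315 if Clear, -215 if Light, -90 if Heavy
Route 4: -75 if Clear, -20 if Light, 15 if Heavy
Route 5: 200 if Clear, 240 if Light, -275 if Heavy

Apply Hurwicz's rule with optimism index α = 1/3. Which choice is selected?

Route 1: 1/3·(-75) + 2/3·(-170) = -415/3
Route 2: 1/3·175 + 2/3·(-370) = -565/3
Route 3: 1/3·(-90) + 2/3·(-315) = -240
Route 4: 1/3·15 + 2/3·(-75) = -45
Route 5: 1/3·240 + 2/3·(-275) = -310/3
Highest Hurwicz score = -45 → Route 4.

Route 4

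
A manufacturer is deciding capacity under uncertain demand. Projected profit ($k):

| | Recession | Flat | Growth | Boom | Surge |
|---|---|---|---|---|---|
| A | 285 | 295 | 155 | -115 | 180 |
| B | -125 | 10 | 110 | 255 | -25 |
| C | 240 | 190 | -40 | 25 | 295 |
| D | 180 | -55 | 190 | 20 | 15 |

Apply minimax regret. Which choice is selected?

C

Column bests: Recession=285, Flat=295, Growth=190, Boom=255, Surge=295.
A regrets: 0, 0, 35, 370, 115 → max 370
B regrets: 410, 285, 80, 0, 320 → max 410
C regrets: 45, 105, 230, 230, 0 → max 230
D regrets: 105, 350, 0, 235, 280 → max 350
Smallest max regret = 230 → C.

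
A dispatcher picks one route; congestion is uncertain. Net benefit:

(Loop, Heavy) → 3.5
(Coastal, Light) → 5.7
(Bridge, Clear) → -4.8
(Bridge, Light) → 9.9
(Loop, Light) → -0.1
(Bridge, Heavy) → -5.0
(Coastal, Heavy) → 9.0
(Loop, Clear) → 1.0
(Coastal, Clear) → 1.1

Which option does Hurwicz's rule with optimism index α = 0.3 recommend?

Coastal

Loop: 0.3·3.5 + 0.7·(-0.1) = 0.98
Coastal: 0.3·9.0 + 0.7·1.1 = 3.47
Bridge: 0.3·9.9 + 0.7·(-5.0) = -0.53
Highest Hurwicz score = 3.47 → Coastal.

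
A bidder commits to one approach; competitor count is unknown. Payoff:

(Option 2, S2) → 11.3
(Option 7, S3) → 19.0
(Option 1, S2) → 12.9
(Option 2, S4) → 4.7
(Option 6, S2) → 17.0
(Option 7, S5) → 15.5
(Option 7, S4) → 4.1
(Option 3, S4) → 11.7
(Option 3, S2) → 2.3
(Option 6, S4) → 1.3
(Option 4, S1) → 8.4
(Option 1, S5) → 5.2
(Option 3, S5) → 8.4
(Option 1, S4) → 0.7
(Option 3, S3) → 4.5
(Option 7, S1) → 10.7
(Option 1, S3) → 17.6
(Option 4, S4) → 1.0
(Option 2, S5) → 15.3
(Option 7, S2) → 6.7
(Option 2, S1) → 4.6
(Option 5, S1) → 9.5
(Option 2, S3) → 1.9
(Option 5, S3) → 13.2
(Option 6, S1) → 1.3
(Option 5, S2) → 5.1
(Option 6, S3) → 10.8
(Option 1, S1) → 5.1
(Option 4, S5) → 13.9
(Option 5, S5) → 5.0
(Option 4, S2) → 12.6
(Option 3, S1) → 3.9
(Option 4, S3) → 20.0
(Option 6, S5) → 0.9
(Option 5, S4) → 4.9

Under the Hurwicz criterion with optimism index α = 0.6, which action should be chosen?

Option 7

Option 1: 0.6·17.6 + 0.4·0.7 = 10.84
Option 2: 0.6·15.3 + 0.4·1.9 = 9.94
Option 3: 0.6·11.7 + 0.4·2.3 = 7.94
Option 4: 0.6·20.0 + 0.4·1.0 = 12.4
Option 5: 0.6·13.2 + 0.4·4.9 = 9.88
Option 6: 0.6·17.0 + 0.4·0.9 = 10.56
Option 7: 0.6·19.0 + 0.4·4.1 = 13.04
Highest Hurwicz score = 13.04 → Option 7.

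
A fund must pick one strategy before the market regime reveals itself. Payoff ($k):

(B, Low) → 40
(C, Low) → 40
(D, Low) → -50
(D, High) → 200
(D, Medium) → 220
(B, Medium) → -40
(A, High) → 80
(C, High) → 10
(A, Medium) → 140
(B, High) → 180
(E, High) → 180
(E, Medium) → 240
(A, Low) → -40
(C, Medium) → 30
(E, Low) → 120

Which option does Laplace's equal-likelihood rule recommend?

Row averages: A=60, B=60, C=80/3, D=370/3, E=180
Highest average = 180 → E.

E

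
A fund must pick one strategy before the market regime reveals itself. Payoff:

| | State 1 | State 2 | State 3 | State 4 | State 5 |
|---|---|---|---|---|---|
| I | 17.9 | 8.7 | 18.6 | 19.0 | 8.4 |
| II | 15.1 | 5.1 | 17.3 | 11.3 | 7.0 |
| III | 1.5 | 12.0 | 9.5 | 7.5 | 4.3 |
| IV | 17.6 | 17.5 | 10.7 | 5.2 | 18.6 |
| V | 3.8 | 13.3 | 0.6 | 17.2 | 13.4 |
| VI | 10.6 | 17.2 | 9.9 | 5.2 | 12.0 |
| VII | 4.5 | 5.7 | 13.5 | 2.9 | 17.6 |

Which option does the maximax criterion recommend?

Row maxima: I=19.0, II=17.3, III=12.0, IV=18.6, V=17.2, VI=17.2, VII=17.6
Best best-case = 19.0 → I.

I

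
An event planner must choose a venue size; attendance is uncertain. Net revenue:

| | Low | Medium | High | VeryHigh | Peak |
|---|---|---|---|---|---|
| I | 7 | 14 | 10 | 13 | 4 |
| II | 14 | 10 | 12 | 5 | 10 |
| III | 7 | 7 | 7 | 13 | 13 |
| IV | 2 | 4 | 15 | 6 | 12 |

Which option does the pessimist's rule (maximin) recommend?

Row minima: I=4, II=5, III=7, IV=2
Best worst-case = 7 → III.

III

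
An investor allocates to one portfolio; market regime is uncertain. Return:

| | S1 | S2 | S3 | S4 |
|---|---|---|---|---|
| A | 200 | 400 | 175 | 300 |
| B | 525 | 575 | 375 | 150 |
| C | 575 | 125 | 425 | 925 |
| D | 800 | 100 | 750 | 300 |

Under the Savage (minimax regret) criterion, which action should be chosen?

C

Column bests: S1=800, S2=575, S3=750, S4=925.
A regrets: 600, 175, 575, 625 → max 625
B regrets: 275, 0, 375, 775 → max 775
C regrets: 225, 450, 325, 0 → max 450
D regrets: 0, 475, 0, 625 → max 625
Smallest max regret = 450 → C.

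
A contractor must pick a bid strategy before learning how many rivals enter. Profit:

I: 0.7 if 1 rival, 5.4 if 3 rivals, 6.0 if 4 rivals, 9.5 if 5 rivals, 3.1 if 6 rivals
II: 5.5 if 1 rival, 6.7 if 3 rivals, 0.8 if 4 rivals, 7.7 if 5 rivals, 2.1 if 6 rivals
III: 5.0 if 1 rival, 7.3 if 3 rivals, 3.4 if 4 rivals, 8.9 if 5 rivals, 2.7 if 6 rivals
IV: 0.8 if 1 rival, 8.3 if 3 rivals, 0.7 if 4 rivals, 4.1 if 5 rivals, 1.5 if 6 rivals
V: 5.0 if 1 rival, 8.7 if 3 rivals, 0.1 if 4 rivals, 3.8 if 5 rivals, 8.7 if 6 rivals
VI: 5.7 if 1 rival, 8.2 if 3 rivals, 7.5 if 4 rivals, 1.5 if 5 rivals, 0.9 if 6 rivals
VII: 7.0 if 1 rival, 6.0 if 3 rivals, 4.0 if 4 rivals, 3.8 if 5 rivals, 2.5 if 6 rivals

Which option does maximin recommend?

III

Row minima: I=0.7, II=0.8, III=2.7, IV=0.7, V=0.1, VI=0.9, VII=2.5
Best worst-case = 2.7 → III.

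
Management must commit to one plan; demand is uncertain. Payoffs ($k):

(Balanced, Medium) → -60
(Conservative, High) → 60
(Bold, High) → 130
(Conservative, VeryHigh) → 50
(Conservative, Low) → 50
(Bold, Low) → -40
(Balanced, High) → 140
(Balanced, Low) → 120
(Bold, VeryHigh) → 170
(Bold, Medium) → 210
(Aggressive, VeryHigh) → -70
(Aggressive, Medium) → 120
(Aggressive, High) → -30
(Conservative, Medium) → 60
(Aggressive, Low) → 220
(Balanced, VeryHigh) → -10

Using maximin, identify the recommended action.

Row minima: Conservative=50, Balanced=-60, Aggressive=-70, Bold=-40
Best worst-case = 50 → Conservative.

Conservative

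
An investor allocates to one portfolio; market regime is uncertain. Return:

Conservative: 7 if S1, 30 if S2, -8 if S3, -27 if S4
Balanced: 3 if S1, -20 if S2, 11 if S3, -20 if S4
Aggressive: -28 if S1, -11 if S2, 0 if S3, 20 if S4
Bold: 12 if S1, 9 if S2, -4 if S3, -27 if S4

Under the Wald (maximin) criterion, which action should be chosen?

Balanced

Row minima: Conservative=-27, Balanced=-20, Aggressive=-28, Bold=-27
Best worst-case = -20 → Balanced.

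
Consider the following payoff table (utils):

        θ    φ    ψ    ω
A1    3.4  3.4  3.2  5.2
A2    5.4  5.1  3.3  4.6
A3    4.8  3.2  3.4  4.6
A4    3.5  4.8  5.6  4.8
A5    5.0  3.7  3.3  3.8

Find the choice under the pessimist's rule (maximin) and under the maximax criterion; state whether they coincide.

maximin → A4; maximax → A4 (agree)

Row minima: A1=3.2, A2=3.3, A3=3.2, A4=3.5, A5=3.3
Best worst-case = 3.5 → A4.
Row maxima: A1=5.2, A2=5.4, A3=4.8, A4=5.6, A5=5.0
Best best-case = 5.6 → A4.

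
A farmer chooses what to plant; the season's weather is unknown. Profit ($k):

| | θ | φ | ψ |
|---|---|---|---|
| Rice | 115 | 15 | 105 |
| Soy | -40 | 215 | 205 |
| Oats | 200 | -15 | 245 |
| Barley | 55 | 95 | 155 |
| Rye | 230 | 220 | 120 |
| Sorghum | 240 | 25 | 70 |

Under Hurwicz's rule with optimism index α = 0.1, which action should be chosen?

Rice: 0.1·115 + 0.9·15 = 25
Soy: 0.1·215 + 0.9·(-40) = -14.5
Oats: 0.1·245 + 0.9·(-15) = 11
Barley: 0.1·155 + 0.9·55 = 65
Rye: 0.1·230 + 0.9·120 = 131
Sorghum: 0.1·240 + 0.9·25 = 46.5
Highest Hurwicz score = 131 → Rye.

Rye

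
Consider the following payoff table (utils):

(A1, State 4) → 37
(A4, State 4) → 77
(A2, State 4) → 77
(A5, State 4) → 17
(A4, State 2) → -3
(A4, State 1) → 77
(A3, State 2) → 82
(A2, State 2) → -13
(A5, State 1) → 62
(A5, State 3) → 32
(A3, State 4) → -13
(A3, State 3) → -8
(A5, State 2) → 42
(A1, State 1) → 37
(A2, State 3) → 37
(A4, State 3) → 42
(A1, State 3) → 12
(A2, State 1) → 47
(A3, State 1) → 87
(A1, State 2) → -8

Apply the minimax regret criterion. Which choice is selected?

Column bests: State 1=87, State 2=82, State 3=42, State 4=77.
A1 regrets: 50, 90, 30, 40 → max 90
A2 regrets: 40, 95, 5, 0 → max 95
A3 regrets: 0, 0, 50, 90 → max 90
A4 regrets: 10, 85, 0, 0 → max 85
A5 regrets: 25, 40, 10, 60 → max 60
Smallest max regret = 60 → A5.

A5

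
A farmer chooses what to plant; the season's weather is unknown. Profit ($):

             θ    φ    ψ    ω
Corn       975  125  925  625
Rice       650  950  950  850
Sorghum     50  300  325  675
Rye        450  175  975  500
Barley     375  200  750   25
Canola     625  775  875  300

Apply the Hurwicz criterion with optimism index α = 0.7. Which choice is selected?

Corn: 0.7·975 + 0.3·125 = 720
Rice: 0.7·950 + 0.3·650 = 860
Sorghum: 0.7·675 + 0.3·50 = 487.5
Rye: 0.7·975 + 0.3·175 = 735
Barley: 0.7·750 + 0.3·25 = 532.5
Canola: 0.7·875 + 0.3·300 = 702.5
Highest Hurwicz score = 860 → Rice.

Rice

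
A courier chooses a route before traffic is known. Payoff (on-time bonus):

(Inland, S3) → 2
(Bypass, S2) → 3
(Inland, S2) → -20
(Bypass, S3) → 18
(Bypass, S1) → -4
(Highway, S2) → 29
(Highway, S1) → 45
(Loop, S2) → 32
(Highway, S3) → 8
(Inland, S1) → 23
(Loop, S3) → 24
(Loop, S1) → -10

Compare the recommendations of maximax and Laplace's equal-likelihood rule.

maximax → Highway; laplace → Highway (agree)

Row maxima: Inland=23, Loop=32, Highway=45, Bypass=18
Best best-case = 45 → Highway.
Row averages: Inland=5/3, Loop=46/3, Highway=82/3, Bypass=17/3
Highest average = 82/3 → Highway.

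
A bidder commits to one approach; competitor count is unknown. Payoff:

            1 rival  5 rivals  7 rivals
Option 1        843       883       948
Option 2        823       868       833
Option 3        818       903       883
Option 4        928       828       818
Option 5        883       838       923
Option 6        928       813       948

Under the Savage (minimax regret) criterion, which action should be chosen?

Option 5

Column bests: 1 rival=928, 5 rivals=903, 7 rivals=948.
Option 1 regrets: 85, 20, 0 → max 85
Option 2 regrets: 105, 35, 115 → max 115
Option 3 regrets: 110, 0, 65 → max 110
Option 4 regrets: 0, 75, 130 → max 130
Option 5 regrets: 45, 65, 25 → max 65
Option 6 regrets: 0, 90, 0 → max 90
Smallest max regret = 65 → Option 5.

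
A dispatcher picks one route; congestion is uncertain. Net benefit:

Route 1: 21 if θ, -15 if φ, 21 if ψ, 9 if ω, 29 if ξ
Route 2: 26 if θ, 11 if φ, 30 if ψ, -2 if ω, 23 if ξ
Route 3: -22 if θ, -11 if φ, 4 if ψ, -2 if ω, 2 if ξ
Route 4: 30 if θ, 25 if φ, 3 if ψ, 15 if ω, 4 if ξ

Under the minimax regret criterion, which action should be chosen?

Column bests: θ=30, φ=25, ψ=30, ω=15, ξ=29.
Route 1 regrets: 9, 40, 9, 6, 0 → max 40
Route 2 regrets: 4, 14, 0, 17, 6 → max 17
Route 3 regrets: 52, 36, 26, 17, 27 → max 52
Route 4 regrets: 0, 0, 27, 0, 25 → max 27
Smallest max regret = 17 → Route 2.

Route 2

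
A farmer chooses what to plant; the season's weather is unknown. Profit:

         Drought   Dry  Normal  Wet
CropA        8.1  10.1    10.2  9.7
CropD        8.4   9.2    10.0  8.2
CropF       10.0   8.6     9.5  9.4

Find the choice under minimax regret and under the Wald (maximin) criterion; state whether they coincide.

Column bests: Drought=10.0, Dry=10.1, Normal=10.2, Wet=9.7.
CropA regrets: 1.9, 0.0, 0.0, 0.0 → max 1.9
CropD regrets: 1.6, 0.9, 0.2, 1.5 → max 1.6
CropF regrets: 0.0, 1.5, 0.7, 0.3 → max 1.5
Smallest max regret = 1.5 → CropF.
Row minima: CropA=8.1, CropD=8.2, CropF=8.6
Best worst-case = 8.6 → CropF.

minimax regret → CropF; maximin → CropF (agree)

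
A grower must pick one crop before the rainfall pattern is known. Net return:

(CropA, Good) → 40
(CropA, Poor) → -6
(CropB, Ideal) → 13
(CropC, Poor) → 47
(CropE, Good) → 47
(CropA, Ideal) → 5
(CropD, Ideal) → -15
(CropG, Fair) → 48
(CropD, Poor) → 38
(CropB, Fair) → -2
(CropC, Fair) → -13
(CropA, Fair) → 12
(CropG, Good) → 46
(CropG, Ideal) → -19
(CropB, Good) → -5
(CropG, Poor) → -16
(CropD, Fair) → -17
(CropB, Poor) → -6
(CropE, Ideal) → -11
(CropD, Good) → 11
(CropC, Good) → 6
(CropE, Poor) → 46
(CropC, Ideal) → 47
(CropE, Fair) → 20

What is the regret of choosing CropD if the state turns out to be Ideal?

Best payoff under Ideal is 47.
Regret = 47 − (-15) = 62.

62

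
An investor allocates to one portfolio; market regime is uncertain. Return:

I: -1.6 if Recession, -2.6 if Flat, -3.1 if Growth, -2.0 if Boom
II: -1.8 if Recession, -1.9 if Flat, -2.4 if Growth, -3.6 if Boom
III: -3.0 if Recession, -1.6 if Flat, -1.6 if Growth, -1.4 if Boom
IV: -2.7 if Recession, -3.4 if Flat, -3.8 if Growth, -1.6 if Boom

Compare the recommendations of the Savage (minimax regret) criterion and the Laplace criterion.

Column bests: Recession=-1.6, Flat=-1.6, Growth=-1.6, Boom=-1.4.
I regrets: 0.0, 1.0, 1.5, 0.6 → max 1.5
II regrets: 0.2, 0.3, 0.8, 2.2 → max 2.2
III regrets: 1.4, 0.0, 0.0, 0.0 → max 1.4
IV regrets: 1.1, 1.8, 2.2, 0.2 → max 2.2
Smallest max regret = 1.4 → III.
Row averages: I=-2.325, II=-2.425, III=-1.9, IV=-2.875
Highest average = -1.9 → III.

minimax regret → III; laplace → III (agree)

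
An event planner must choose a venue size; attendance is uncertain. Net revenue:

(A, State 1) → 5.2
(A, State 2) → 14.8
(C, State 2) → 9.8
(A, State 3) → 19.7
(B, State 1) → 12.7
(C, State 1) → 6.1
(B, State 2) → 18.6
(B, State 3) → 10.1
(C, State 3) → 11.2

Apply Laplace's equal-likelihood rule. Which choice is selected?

B

Row averages: A=397/30, B=13.8, C=271/30
Highest average = 13.8 → B.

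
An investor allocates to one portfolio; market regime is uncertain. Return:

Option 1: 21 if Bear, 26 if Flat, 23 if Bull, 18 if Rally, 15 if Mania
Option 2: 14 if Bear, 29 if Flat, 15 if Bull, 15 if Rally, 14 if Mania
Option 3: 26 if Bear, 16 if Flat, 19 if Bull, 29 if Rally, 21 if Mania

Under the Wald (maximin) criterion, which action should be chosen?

Row minima: Option 1=15, Option 2=14, Option 3=16
Best worst-case = 16 → Option 3.

Option 3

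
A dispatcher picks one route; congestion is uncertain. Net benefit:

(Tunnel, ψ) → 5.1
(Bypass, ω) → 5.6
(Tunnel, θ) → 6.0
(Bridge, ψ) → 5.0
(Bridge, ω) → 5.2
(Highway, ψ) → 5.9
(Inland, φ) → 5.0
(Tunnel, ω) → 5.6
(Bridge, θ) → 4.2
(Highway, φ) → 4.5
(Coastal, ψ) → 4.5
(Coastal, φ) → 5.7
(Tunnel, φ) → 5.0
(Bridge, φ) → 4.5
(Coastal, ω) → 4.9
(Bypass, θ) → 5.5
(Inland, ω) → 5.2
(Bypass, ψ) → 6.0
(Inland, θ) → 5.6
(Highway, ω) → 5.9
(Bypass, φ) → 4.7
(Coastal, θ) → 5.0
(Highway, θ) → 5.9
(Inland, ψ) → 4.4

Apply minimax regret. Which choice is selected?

Tunnel

Column bests: θ=6.0, φ=5.7, ψ=6.0, ω=5.9.
Bridge regrets: 1.8, 1.2, 1.0, 0.7 → max 1.8
Coastal regrets: 1.0, 0.0, 1.5, 1.0 → max 1.5
Highway regrets: 0.1, 1.2, 0.1, 0.0 → max 1.2
Inland regrets: 0.4, 0.7, 1.6, 0.7 → max 1.6
Tunnel regrets: 0.0, 0.7, 0.9, 0.3 → max 0.9
Bypass regrets: 0.5, 1.0, 0.0, 0.3 → max 1.0
Smallest max regret = 0.9 → Tunnel.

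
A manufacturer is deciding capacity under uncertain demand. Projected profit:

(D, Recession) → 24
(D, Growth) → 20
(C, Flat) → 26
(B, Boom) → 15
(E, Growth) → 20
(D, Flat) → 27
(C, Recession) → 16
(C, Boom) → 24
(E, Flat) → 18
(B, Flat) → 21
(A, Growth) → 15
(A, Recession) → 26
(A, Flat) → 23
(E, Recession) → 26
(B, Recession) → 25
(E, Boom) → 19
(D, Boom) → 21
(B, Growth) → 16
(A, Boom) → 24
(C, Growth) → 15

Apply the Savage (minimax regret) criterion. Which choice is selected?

Column bests: Recession=26, Flat=27, Growth=20, Boom=24.
A regrets: 0, 4, 5, 0 → max 5
B regrets: 1, 6, 4, 9 → max 9
C regrets: 10, 1, 5, 0 → max 10
D regrets: 2, 0, 0, 3 → max 3
E regrets: 0, 9, 0, 5 → max 9
Smallest max regret = 3 → D.

D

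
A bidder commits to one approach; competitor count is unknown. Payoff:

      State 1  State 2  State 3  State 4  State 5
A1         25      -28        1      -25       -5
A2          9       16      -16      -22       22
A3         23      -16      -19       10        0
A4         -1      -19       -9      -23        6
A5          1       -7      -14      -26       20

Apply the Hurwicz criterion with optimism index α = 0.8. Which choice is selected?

A3

A1: 0.8·25 + 0.2·(-28) = 14.4
A2: 0.8·22 + 0.2·(-22) = 13.2
A3: 0.8·23 + 0.2·(-19) = 14.6
A4: 0.8·6 + 0.2·(-23) = 0.2
A5: 0.8·20 + 0.2·(-26) = 10.8
Highest Hurwicz score = 14.6 → A3.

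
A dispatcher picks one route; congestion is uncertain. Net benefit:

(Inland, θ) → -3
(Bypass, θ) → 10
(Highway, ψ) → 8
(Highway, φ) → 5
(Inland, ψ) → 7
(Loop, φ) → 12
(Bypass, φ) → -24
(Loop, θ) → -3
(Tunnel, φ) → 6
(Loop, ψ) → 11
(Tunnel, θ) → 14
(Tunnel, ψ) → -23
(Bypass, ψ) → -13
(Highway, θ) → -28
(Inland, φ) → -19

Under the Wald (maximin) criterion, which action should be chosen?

Row minima: Loop=-3, Inland=-19, Bypass=-24, Tunnel=-23, Highway=-28
Best worst-case = -3 → Loop.

Loop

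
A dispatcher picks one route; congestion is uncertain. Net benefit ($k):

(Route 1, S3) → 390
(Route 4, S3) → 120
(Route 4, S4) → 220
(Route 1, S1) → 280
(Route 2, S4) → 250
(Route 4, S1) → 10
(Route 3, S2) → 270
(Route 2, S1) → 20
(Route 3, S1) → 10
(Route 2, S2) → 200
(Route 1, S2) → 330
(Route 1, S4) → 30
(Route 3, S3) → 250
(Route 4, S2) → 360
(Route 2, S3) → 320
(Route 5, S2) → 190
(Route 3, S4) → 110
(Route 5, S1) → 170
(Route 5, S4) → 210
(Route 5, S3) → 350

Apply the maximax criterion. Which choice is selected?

Route 1

Row maxima: Route 1=390, Route 2=320, Route 3=270, Route 4=360, Route 5=350
Best best-case = 390 → Route 1.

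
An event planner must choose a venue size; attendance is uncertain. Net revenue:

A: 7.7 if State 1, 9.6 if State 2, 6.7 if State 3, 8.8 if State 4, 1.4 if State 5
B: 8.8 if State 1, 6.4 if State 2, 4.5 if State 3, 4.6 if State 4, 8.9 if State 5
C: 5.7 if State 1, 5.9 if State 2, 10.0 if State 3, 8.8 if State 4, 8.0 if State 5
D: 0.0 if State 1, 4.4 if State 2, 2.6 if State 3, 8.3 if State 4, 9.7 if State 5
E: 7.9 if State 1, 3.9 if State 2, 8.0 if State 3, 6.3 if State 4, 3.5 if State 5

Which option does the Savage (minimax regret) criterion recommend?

C

Column bests: State 1=8.8, State 2=9.6, State 3=10.0, State 4=8.8, State 5=9.7.
A regrets: 1.1, 0.0, 3.3, 0.0, 8.3 → max 8.3
B regrets: 0.0, 3.2, 5.5, 4.2, 0.8 → max 5.5
C regrets: 3.1, 3.7, 0.0, 0.0, 1.7 → max 3.7
D regrets: 8.8, 5.2, 7.4, 0.5, 0.0 → max 8.8
E regrets: 0.9, 5.7, 2.0, 2.5, 6.2 → max 6.2
Smallest max regret = 3.7 → C.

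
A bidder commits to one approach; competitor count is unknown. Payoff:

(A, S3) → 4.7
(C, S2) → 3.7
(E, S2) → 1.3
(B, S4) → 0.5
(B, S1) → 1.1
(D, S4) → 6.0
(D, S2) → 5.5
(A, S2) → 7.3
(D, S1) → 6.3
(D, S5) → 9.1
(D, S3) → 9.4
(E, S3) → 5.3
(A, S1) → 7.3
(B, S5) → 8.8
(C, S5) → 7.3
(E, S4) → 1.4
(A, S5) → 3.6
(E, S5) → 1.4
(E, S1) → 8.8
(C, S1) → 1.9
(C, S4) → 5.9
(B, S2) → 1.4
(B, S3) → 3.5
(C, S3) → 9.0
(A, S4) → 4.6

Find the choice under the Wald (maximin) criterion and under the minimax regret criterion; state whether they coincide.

maximin → D; minimax regret → D (agree)

Row minima: A=3.6, B=0.5, C=1.9, D=5.5, E=1.3
Best worst-case = 5.5 → D.
Column bests: S1=8.8, S2=7.3, S3=9.4, S4=6.0, S5=9.1.
A regrets: 1.5, 0.0, 4.7, 1.4, 5.5 → max 5.5
B regrets: 7.7, 5.9, 5.9, 5.5, 0.3 → max 7.7
C regrets: 6.9, 3.6, 0.4, 0.1, 1.8 → max 6.9
D regrets: 2.5, 1.8, 0.0, 0.0, 0.0 → max 2.5
E regrets: 0.0, 6.0, 4.1, 4.6, 7.7 → max 7.7
Smallest max regret = 2.5 → D.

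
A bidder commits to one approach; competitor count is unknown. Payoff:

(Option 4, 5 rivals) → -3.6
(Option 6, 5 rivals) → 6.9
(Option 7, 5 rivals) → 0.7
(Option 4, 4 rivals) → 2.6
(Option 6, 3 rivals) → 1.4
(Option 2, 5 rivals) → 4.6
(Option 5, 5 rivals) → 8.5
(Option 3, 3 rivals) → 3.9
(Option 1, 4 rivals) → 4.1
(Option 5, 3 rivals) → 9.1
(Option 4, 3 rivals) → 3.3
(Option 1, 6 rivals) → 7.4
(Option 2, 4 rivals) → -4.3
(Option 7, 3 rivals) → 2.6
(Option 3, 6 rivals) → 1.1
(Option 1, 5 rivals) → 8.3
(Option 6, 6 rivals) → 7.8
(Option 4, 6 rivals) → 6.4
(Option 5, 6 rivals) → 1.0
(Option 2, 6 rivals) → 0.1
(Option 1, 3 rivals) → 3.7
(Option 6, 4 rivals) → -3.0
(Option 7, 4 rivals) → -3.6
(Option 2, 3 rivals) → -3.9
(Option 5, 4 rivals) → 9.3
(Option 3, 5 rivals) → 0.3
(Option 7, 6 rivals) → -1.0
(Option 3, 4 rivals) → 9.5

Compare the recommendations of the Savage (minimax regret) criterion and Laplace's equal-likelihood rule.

minimax regret → Option 1; laplace → Option 5 (disagree)

Column bests: 3 rivals=9.1, 4 rivals=9.5, 5 rivals=8.5, 6 rivals=7.8.
Option 1 regrets: 5.4, 5.4, 0.2, 0.4 → max 5.4
Option 2 regrets: 13.0, 13.8, 3.9, 7.7 → max 13.8
Option 3 regrets: 5.2, 0.0, 8.2, 6.7 → max 8.2
Option 4 regrets: 5.8, 6.9, 12.1, 1.4 → max 12.1
Option 5 regrets: 0.0, 0.2, 0.0, 6.8 → max 6.8
Option 6 regrets: 7.7, 12.5, 1.6, 0.0 → max 12.5
Option 7 regrets: 6.5, 13.1, 7.8, 8.8 → max 13.1
Smallest max regret = 5.4 → Option 1.
Row averages: Option 1=5.875, Option 2=-0.875, Option 3=3.7, Option 4=2.175, Option 5=6.975, Option 6=3.275, Option 7=-0.325
Highest average = 6.975 → Option 5.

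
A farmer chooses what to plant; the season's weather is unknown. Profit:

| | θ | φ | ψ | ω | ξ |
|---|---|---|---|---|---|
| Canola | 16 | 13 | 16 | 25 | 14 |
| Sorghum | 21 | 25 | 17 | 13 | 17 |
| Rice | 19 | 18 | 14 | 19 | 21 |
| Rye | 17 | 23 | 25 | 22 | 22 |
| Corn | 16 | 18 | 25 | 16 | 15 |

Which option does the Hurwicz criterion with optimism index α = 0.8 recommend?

Rye

Canola: 0.8·25 + 0.2·13 = 22.6
Sorghum: 0.8·25 + 0.2·13 = 22.6
Rice: 0.8·21 + 0.2·14 = 19.6
Rye: 0.8·25 + 0.2·17 = 23.4
Corn: 0.8·25 + 0.2·15 = 23
Highest Hurwicz score = 23.4 → Rye.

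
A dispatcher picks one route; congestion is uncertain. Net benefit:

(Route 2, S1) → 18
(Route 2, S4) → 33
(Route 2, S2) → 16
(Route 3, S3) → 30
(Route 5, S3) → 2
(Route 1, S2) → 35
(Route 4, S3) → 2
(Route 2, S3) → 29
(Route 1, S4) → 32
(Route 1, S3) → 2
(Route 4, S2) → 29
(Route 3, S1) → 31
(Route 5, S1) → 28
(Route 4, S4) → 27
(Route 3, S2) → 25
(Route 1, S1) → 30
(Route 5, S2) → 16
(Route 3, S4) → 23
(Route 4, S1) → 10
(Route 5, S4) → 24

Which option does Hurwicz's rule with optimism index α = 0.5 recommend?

Route 1: 0.5·35 + 0.5·2 = 18.5
Route 2: 0.5·33 + 0.5·16 = 24.5
Route 3: 0.5·31 + 0.5·23 = 27
Route 4: 0.5·29 + 0.5·2 = 15.5
Route 5: 0.5·28 + 0.5·2 = 15
Highest Hurwicz score = 27 → Route 3.

Route 3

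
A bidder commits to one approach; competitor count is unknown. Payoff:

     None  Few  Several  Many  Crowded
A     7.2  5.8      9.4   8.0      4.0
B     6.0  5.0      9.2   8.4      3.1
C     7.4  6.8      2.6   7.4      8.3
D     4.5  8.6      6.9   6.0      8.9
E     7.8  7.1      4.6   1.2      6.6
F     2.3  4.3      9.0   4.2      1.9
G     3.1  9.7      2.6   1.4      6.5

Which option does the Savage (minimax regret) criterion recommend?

Column bests: None=7.8, Few=9.7, Several=9.4, Many=8.4, Crowded=8.9.
A regrets: 0.6, 3.9, 0.0, 0.4, 4.9 → max 4.9
B regrets: 1.8, 4.7, 0.2, 0.0, 5.8 → max 5.8
C regrets: 0.4, 2.9, 6.8, 1.0, 0.6 → max 6.8
D regrets: 3.3, 1.1, 2.5, 2.4, 0.0 → max 3.3
E regrets: 0.0, 2.6, 4.8, 7.2, 2.3 → max 7.2
F regrets: 5.5, 5.4, 0.4, 4.2, 7.0 → max 7.0
G regrets: 4.7, 0.0, 6.8, 7.0, 2.4 → max 7.0
Smallest max regret = 3.3 → D.

D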